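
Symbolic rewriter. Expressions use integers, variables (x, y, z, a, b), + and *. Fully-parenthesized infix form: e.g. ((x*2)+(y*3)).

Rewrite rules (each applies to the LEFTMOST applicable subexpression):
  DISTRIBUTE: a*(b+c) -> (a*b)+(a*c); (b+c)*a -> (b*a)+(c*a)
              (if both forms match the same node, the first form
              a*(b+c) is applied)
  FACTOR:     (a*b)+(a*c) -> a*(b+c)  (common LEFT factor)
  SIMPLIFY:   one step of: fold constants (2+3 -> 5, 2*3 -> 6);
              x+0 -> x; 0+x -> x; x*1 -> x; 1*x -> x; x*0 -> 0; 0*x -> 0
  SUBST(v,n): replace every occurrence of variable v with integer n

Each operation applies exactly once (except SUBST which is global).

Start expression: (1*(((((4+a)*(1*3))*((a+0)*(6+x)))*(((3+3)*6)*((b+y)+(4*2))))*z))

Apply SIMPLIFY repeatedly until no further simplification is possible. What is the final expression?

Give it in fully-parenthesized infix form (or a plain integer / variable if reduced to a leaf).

Start: (1*(((((4+a)*(1*3))*((a+0)*(6+x)))*(((3+3)*6)*((b+y)+(4*2))))*z))
Step 1: at root: (1*(((((4+a)*(1*3))*((a+0)*(6+x)))*(((3+3)*6)*((b+y)+(4*2))))*z)) -> (((((4+a)*(1*3))*((a+0)*(6+x)))*(((3+3)*6)*((b+y)+(4*2))))*z); overall: (1*(((((4+a)*(1*3))*((a+0)*(6+x)))*(((3+3)*6)*((b+y)+(4*2))))*z)) -> (((((4+a)*(1*3))*((a+0)*(6+x)))*(((3+3)*6)*((b+y)+(4*2))))*z)
Step 2: at LLLR: (1*3) -> 3; overall: (((((4+a)*(1*3))*((a+0)*(6+x)))*(((3+3)*6)*((b+y)+(4*2))))*z) -> (((((4+a)*3)*((a+0)*(6+x)))*(((3+3)*6)*((b+y)+(4*2))))*z)
Step 3: at LLRL: (a+0) -> a; overall: (((((4+a)*3)*((a+0)*(6+x)))*(((3+3)*6)*((b+y)+(4*2))))*z) -> (((((4+a)*3)*(a*(6+x)))*(((3+3)*6)*((b+y)+(4*2))))*z)
Step 4: at LRLL: (3+3) -> 6; overall: (((((4+a)*3)*(a*(6+x)))*(((3+3)*6)*((b+y)+(4*2))))*z) -> (((((4+a)*3)*(a*(6+x)))*((6*6)*((b+y)+(4*2))))*z)
Step 5: at LRL: (6*6) -> 36; overall: (((((4+a)*3)*(a*(6+x)))*((6*6)*((b+y)+(4*2))))*z) -> (((((4+a)*3)*(a*(6+x)))*(36*((b+y)+(4*2))))*z)
Step 6: at LRRR: (4*2) -> 8; overall: (((((4+a)*3)*(a*(6+x)))*(36*((b+y)+(4*2))))*z) -> (((((4+a)*3)*(a*(6+x)))*(36*((b+y)+8)))*z)
Fixed point: (((((4+a)*3)*(a*(6+x)))*(36*((b+y)+8)))*z)

Answer: (((((4+a)*3)*(a*(6+x)))*(36*((b+y)+8)))*z)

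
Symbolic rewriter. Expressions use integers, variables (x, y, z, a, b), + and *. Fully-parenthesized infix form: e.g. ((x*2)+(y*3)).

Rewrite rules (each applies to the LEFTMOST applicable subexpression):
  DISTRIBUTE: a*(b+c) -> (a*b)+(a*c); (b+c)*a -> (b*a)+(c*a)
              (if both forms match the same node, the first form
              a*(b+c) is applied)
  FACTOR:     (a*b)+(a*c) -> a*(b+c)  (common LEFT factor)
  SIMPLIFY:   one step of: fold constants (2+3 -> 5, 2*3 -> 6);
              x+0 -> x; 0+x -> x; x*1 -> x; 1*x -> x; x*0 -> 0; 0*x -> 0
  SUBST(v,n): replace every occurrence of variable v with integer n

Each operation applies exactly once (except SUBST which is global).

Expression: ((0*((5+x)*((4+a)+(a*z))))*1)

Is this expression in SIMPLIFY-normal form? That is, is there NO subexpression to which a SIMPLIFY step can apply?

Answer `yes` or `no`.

Answer: no

Derivation:
Expression: ((0*((5+x)*((4+a)+(a*z))))*1)
Scanning for simplifiable subexpressions (pre-order)...
  at root: ((0*((5+x)*((4+a)+(a*z))))*1) (SIMPLIFIABLE)
  at L: (0*((5+x)*((4+a)+(a*z)))) (SIMPLIFIABLE)
  at LR: ((5+x)*((4+a)+(a*z))) (not simplifiable)
  at LRL: (5+x) (not simplifiable)
  at LRR: ((4+a)+(a*z)) (not simplifiable)
  at LRRL: (4+a) (not simplifiable)
  at LRRR: (a*z) (not simplifiable)
Found simplifiable subexpr at path root: ((0*((5+x)*((4+a)+(a*z))))*1)
One SIMPLIFY step would give: (0*((5+x)*((4+a)+(a*z))))
-> NOT in normal form.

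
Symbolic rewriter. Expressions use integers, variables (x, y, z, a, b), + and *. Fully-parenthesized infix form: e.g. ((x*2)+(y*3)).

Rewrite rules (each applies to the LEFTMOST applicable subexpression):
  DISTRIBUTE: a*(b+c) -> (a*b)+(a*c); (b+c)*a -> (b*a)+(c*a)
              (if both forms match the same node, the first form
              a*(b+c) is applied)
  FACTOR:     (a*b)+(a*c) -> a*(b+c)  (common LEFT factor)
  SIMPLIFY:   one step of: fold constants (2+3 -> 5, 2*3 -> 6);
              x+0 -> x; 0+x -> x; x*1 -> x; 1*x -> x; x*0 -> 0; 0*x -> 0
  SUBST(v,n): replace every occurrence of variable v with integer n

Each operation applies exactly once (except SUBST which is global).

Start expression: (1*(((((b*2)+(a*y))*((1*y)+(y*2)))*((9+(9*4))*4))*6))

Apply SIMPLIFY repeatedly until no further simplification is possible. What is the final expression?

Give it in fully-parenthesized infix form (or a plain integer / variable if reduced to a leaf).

Answer: (((((b*2)+(a*y))*(y+(y*2)))*180)*6)

Derivation:
Start: (1*(((((b*2)+(a*y))*((1*y)+(y*2)))*((9+(9*4))*4))*6))
Step 1: at root: (1*(((((b*2)+(a*y))*((1*y)+(y*2)))*((9+(9*4))*4))*6)) -> (((((b*2)+(a*y))*((1*y)+(y*2)))*((9+(9*4))*4))*6); overall: (1*(((((b*2)+(a*y))*((1*y)+(y*2)))*((9+(9*4))*4))*6)) -> (((((b*2)+(a*y))*((1*y)+(y*2)))*((9+(9*4))*4))*6)
Step 2: at LLRL: (1*y) -> y; overall: (((((b*2)+(a*y))*((1*y)+(y*2)))*((9+(9*4))*4))*6) -> (((((b*2)+(a*y))*(y+(y*2)))*((9+(9*4))*4))*6)
Step 3: at LRLR: (9*4) -> 36; overall: (((((b*2)+(a*y))*(y+(y*2)))*((9+(9*4))*4))*6) -> (((((b*2)+(a*y))*(y+(y*2)))*((9+36)*4))*6)
Step 4: at LRL: (9+36) -> 45; overall: (((((b*2)+(a*y))*(y+(y*2)))*((9+36)*4))*6) -> (((((b*2)+(a*y))*(y+(y*2)))*(45*4))*6)
Step 5: at LR: (45*4) -> 180; overall: (((((b*2)+(a*y))*(y+(y*2)))*(45*4))*6) -> (((((b*2)+(a*y))*(y+(y*2)))*180)*6)
Fixed point: (((((b*2)+(a*y))*(y+(y*2)))*180)*6)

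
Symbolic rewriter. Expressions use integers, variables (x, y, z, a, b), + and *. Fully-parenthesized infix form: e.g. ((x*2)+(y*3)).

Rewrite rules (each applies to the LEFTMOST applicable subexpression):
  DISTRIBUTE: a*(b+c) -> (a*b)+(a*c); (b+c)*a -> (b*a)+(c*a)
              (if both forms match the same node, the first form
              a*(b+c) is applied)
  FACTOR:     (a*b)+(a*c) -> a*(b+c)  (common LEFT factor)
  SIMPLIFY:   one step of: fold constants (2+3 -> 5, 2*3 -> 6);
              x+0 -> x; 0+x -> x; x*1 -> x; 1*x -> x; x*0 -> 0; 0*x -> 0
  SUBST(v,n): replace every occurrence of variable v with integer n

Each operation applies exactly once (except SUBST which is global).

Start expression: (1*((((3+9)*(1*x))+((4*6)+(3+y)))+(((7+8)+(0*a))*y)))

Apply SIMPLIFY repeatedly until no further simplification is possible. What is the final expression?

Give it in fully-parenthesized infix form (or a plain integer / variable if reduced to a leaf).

Answer: (((12*x)+(24+(3+y)))+(15*y))

Derivation:
Start: (1*((((3+9)*(1*x))+((4*6)+(3+y)))+(((7+8)+(0*a))*y)))
Step 1: at root: (1*((((3+9)*(1*x))+((4*6)+(3+y)))+(((7+8)+(0*a))*y))) -> ((((3+9)*(1*x))+((4*6)+(3+y)))+(((7+8)+(0*a))*y)); overall: (1*((((3+9)*(1*x))+((4*6)+(3+y)))+(((7+8)+(0*a))*y))) -> ((((3+9)*(1*x))+((4*6)+(3+y)))+(((7+8)+(0*a))*y))
Step 2: at LLL: (3+9) -> 12; overall: ((((3+9)*(1*x))+((4*6)+(3+y)))+(((7+8)+(0*a))*y)) -> (((12*(1*x))+((4*6)+(3+y)))+(((7+8)+(0*a))*y))
Step 3: at LLR: (1*x) -> x; overall: (((12*(1*x))+((4*6)+(3+y)))+(((7+8)+(0*a))*y)) -> (((12*x)+((4*6)+(3+y)))+(((7+8)+(0*a))*y))
Step 4: at LRL: (4*6) -> 24; overall: (((12*x)+((4*6)+(3+y)))+(((7+8)+(0*a))*y)) -> (((12*x)+(24+(3+y)))+(((7+8)+(0*a))*y))
Step 5: at RLL: (7+8) -> 15; overall: (((12*x)+(24+(3+y)))+(((7+8)+(0*a))*y)) -> (((12*x)+(24+(3+y)))+((15+(0*a))*y))
Step 6: at RLR: (0*a) -> 0; overall: (((12*x)+(24+(3+y)))+((15+(0*a))*y)) -> (((12*x)+(24+(3+y)))+((15+0)*y))
Step 7: at RL: (15+0) -> 15; overall: (((12*x)+(24+(3+y)))+((15+0)*y)) -> (((12*x)+(24+(3+y)))+(15*y))
Fixed point: (((12*x)+(24+(3+y)))+(15*y))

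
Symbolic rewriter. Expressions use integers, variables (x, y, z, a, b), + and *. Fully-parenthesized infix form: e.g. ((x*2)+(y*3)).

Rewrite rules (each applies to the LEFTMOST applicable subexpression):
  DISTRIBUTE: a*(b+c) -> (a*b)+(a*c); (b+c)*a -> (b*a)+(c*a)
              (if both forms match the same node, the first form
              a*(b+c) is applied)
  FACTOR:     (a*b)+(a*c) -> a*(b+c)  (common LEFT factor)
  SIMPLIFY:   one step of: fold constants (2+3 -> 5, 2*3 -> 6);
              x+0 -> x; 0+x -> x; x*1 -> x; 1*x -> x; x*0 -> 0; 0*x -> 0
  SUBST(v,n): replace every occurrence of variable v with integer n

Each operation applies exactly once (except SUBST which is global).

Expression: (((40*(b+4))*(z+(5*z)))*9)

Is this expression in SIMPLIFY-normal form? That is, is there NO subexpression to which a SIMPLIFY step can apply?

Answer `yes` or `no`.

Answer: yes

Derivation:
Expression: (((40*(b+4))*(z+(5*z)))*9)
Scanning for simplifiable subexpressions (pre-order)...
  at root: (((40*(b+4))*(z+(5*z)))*9) (not simplifiable)
  at L: ((40*(b+4))*(z+(5*z))) (not simplifiable)
  at LL: (40*(b+4)) (not simplifiable)
  at LLR: (b+4) (not simplifiable)
  at LR: (z+(5*z)) (not simplifiable)
  at LRR: (5*z) (not simplifiable)
Result: no simplifiable subexpression found -> normal form.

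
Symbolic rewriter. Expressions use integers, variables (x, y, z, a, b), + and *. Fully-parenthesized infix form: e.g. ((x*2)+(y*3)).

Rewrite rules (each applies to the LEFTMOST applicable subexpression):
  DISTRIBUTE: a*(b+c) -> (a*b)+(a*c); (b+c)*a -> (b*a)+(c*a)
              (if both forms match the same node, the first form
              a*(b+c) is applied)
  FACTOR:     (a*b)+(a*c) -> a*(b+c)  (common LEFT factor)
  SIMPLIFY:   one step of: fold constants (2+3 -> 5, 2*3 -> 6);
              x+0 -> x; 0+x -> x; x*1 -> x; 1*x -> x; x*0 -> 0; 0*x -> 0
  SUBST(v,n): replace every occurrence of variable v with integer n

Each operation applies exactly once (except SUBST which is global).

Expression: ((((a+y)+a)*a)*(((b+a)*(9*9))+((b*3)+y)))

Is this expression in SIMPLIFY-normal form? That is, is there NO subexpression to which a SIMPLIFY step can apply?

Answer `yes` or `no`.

Expression: ((((a+y)+a)*a)*(((b+a)*(9*9))+((b*3)+y)))
Scanning for simplifiable subexpressions (pre-order)...
  at root: ((((a+y)+a)*a)*(((b+a)*(9*9))+((b*3)+y))) (not simplifiable)
  at L: (((a+y)+a)*a) (not simplifiable)
  at LL: ((a+y)+a) (not simplifiable)
  at LLL: (a+y) (not simplifiable)
  at R: (((b+a)*(9*9))+((b*3)+y)) (not simplifiable)
  at RL: ((b+a)*(9*9)) (not simplifiable)
  at RLL: (b+a) (not simplifiable)
  at RLR: (9*9) (SIMPLIFIABLE)
  at RR: ((b*3)+y) (not simplifiable)
  at RRL: (b*3) (not simplifiable)
Found simplifiable subexpr at path RLR: (9*9)
One SIMPLIFY step would give: ((((a+y)+a)*a)*(((b+a)*81)+((b*3)+y)))
-> NOT in normal form.

Answer: no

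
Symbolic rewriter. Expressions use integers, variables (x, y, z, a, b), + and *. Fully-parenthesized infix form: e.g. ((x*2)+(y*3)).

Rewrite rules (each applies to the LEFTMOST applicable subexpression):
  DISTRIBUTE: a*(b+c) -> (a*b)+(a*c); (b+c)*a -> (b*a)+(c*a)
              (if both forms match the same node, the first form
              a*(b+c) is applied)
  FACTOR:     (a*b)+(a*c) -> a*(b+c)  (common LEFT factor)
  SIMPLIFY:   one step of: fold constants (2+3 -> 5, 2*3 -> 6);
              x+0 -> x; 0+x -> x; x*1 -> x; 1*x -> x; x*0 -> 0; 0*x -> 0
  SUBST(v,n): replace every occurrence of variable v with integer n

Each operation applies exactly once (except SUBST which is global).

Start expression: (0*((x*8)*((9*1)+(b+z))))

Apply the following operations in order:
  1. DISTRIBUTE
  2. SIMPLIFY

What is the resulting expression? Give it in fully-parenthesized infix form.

Answer: 0

Derivation:
Start: (0*((x*8)*((9*1)+(b+z))))
Apply DISTRIBUTE at R (target: ((x*8)*((9*1)+(b+z)))): (0*((x*8)*((9*1)+(b+z)))) -> (0*(((x*8)*(9*1))+((x*8)*(b+z))))
Apply SIMPLIFY at root (target: (0*(((x*8)*(9*1))+((x*8)*(b+z))))): (0*(((x*8)*(9*1))+((x*8)*(b+z)))) -> 0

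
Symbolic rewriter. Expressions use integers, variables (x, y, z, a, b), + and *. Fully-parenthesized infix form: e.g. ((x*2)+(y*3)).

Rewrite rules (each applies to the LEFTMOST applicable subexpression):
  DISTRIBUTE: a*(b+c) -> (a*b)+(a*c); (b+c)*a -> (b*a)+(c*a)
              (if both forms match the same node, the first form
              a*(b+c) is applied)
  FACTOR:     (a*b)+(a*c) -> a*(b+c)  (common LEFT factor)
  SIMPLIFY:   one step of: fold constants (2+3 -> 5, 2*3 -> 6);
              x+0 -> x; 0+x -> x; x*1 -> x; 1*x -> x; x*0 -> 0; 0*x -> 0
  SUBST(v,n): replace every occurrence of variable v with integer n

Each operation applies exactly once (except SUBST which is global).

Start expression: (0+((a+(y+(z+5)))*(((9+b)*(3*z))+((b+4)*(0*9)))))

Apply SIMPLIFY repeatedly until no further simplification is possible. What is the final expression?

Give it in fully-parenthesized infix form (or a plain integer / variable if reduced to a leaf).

Answer: ((a+(y+(z+5)))*((9+b)*(3*z)))

Derivation:
Start: (0+((a+(y+(z+5)))*(((9+b)*(3*z))+((b+4)*(0*9)))))
Step 1: at root: (0+((a+(y+(z+5)))*(((9+b)*(3*z))+((b+4)*(0*9))))) -> ((a+(y+(z+5)))*(((9+b)*(3*z))+((b+4)*(0*9)))); overall: (0+((a+(y+(z+5)))*(((9+b)*(3*z))+((b+4)*(0*9))))) -> ((a+(y+(z+5)))*(((9+b)*(3*z))+((b+4)*(0*9))))
Step 2: at RRR: (0*9) -> 0; overall: ((a+(y+(z+5)))*(((9+b)*(3*z))+((b+4)*(0*9)))) -> ((a+(y+(z+5)))*(((9+b)*(3*z))+((b+4)*0)))
Step 3: at RR: ((b+4)*0) -> 0; overall: ((a+(y+(z+5)))*(((9+b)*(3*z))+((b+4)*0))) -> ((a+(y+(z+5)))*(((9+b)*(3*z))+0))
Step 4: at R: (((9+b)*(3*z))+0) -> ((9+b)*(3*z)); overall: ((a+(y+(z+5)))*(((9+b)*(3*z))+0)) -> ((a+(y+(z+5)))*((9+b)*(3*z)))
Fixed point: ((a+(y+(z+5)))*((9+b)*(3*z)))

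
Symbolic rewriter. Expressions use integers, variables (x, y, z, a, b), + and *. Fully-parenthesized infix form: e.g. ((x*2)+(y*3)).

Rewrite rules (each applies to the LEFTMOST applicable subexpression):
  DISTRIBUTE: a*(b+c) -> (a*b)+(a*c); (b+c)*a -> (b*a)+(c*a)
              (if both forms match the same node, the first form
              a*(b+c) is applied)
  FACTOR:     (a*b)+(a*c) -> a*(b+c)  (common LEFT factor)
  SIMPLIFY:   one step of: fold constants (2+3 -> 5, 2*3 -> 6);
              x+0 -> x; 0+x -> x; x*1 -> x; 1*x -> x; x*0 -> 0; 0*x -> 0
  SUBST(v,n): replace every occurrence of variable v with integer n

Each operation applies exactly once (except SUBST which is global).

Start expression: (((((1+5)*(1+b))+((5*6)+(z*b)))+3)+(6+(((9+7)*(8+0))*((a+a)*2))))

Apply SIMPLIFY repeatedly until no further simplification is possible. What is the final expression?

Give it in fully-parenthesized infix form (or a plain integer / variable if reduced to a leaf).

Start: (((((1+5)*(1+b))+((5*6)+(z*b)))+3)+(6+(((9+7)*(8+0))*((a+a)*2))))
Step 1: at LLLL: (1+5) -> 6; overall: (((((1+5)*(1+b))+((5*6)+(z*b)))+3)+(6+(((9+7)*(8+0))*((a+a)*2)))) -> ((((6*(1+b))+((5*6)+(z*b)))+3)+(6+(((9+7)*(8+0))*((a+a)*2))))
Step 2: at LLRL: (5*6) -> 30; overall: ((((6*(1+b))+((5*6)+(z*b)))+3)+(6+(((9+7)*(8+0))*((a+a)*2)))) -> ((((6*(1+b))+(30+(z*b)))+3)+(6+(((9+7)*(8+0))*((a+a)*2))))
Step 3: at RRLL: (9+7) -> 16; overall: ((((6*(1+b))+(30+(z*b)))+3)+(6+(((9+7)*(8+0))*((a+a)*2)))) -> ((((6*(1+b))+(30+(z*b)))+3)+(6+((16*(8+0))*((a+a)*2))))
Step 4: at RRLR: (8+0) -> 8; overall: ((((6*(1+b))+(30+(z*b)))+3)+(6+((16*(8+0))*((a+a)*2)))) -> ((((6*(1+b))+(30+(z*b)))+3)+(6+((16*8)*((a+a)*2))))
Step 5: at RRL: (16*8) -> 128; overall: ((((6*(1+b))+(30+(z*b)))+3)+(6+((16*8)*((a+a)*2)))) -> ((((6*(1+b))+(30+(z*b)))+3)+(6+(128*((a+a)*2))))
Fixed point: ((((6*(1+b))+(30+(z*b)))+3)+(6+(128*((a+a)*2))))

Answer: ((((6*(1+b))+(30+(z*b)))+3)+(6+(128*((a+a)*2))))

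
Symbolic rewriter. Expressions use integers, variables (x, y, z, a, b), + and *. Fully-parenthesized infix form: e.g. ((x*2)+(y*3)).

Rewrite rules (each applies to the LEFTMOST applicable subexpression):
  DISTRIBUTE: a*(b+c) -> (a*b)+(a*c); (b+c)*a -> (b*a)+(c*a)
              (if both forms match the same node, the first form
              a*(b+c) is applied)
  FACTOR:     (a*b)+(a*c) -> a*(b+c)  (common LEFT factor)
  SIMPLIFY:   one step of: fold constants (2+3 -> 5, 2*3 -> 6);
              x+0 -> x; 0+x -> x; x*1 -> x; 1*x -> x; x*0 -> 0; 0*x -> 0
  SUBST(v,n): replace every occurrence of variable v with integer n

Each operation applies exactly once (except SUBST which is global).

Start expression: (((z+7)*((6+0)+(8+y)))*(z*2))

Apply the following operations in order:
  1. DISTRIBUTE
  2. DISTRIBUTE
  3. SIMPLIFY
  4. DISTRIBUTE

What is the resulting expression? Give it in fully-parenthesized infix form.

Answer: ((((z*6)+(7*6))*(z*2))+(((z+7)*(8+y))*(z*2)))

Derivation:
Start: (((z+7)*((6+0)+(8+y)))*(z*2))
Apply DISTRIBUTE at L (target: ((z+7)*((6+0)+(8+y)))): (((z+7)*((6+0)+(8+y)))*(z*2)) -> ((((z+7)*(6+0))+((z+7)*(8+y)))*(z*2))
Apply DISTRIBUTE at root (target: ((((z+7)*(6+0))+((z+7)*(8+y)))*(z*2))): ((((z+7)*(6+0))+((z+7)*(8+y)))*(z*2)) -> ((((z+7)*(6+0))*(z*2))+(((z+7)*(8+y))*(z*2)))
Apply SIMPLIFY at LLR (target: (6+0)): ((((z+7)*(6+0))*(z*2))+(((z+7)*(8+y))*(z*2))) -> ((((z+7)*6)*(z*2))+(((z+7)*(8+y))*(z*2)))
Apply DISTRIBUTE at LL (target: ((z+7)*6)): ((((z+7)*6)*(z*2))+(((z+7)*(8+y))*(z*2))) -> ((((z*6)+(7*6))*(z*2))+(((z+7)*(8+y))*(z*2)))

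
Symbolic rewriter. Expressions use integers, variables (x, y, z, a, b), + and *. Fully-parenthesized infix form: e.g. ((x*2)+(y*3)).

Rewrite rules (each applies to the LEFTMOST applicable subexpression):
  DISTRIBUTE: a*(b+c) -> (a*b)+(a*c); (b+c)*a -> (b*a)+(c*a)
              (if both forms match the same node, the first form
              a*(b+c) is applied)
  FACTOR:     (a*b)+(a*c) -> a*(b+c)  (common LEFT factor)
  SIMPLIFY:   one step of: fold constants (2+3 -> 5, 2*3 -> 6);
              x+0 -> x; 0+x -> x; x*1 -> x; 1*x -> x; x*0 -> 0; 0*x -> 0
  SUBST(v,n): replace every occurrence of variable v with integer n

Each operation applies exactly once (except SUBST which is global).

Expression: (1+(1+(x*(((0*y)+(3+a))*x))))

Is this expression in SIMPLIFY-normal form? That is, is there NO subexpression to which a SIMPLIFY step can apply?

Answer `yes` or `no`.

Expression: (1+(1+(x*(((0*y)+(3+a))*x))))
Scanning for simplifiable subexpressions (pre-order)...
  at root: (1+(1+(x*(((0*y)+(3+a))*x)))) (not simplifiable)
  at R: (1+(x*(((0*y)+(3+a))*x))) (not simplifiable)
  at RR: (x*(((0*y)+(3+a))*x)) (not simplifiable)
  at RRR: (((0*y)+(3+a))*x) (not simplifiable)
  at RRRL: ((0*y)+(3+a)) (not simplifiable)
  at RRRLL: (0*y) (SIMPLIFIABLE)
  at RRRLR: (3+a) (not simplifiable)
Found simplifiable subexpr at path RRRLL: (0*y)
One SIMPLIFY step would give: (1+(1+(x*((0+(3+a))*x))))
-> NOT in normal form.

Answer: no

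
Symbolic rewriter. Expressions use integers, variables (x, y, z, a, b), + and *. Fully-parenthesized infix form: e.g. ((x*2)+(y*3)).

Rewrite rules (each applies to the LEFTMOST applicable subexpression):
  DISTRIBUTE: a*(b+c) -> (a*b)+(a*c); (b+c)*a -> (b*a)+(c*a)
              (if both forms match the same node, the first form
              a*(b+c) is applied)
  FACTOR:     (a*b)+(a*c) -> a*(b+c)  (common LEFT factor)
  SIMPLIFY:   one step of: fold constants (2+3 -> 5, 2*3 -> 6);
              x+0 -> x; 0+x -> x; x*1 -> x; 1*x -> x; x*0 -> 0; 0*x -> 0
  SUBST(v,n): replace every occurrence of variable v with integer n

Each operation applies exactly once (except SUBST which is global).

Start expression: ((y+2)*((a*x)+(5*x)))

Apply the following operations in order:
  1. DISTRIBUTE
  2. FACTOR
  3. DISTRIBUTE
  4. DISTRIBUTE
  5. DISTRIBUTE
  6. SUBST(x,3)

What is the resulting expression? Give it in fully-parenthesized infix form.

Start: ((y+2)*((a*x)+(5*x)))
Apply DISTRIBUTE at root (target: ((y+2)*((a*x)+(5*x)))): ((y+2)*((a*x)+(5*x))) -> (((y+2)*(a*x))+((y+2)*(5*x)))
Apply FACTOR at root (target: (((y+2)*(a*x))+((y+2)*(5*x)))): (((y+2)*(a*x))+((y+2)*(5*x))) -> ((y+2)*((a*x)+(5*x)))
Apply DISTRIBUTE at root (target: ((y+2)*((a*x)+(5*x)))): ((y+2)*((a*x)+(5*x))) -> (((y+2)*(a*x))+((y+2)*(5*x)))
Apply DISTRIBUTE at L (target: ((y+2)*(a*x))): (((y+2)*(a*x))+((y+2)*(5*x))) -> (((y*(a*x))+(2*(a*x)))+((y+2)*(5*x)))
Apply DISTRIBUTE at R (target: ((y+2)*(5*x))): (((y*(a*x))+(2*(a*x)))+((y+2)*(5*x))) -> (((y*(a*x))+(2*(a*x)))+((y*(5*x))+(2*(5*x))))
Apply SUBST(x,3): (((y*(a*x))+(2*(a*x)))+((y*(5*x))+(2*(5*x)))) -> (((y*(a*3))+(2*(a*3)))+((y*(5*3))+(2*(5*3))))

Answer: (((y*(a*3))+(2*(a*3)))+((y*(5*3))+(2*(5*3))))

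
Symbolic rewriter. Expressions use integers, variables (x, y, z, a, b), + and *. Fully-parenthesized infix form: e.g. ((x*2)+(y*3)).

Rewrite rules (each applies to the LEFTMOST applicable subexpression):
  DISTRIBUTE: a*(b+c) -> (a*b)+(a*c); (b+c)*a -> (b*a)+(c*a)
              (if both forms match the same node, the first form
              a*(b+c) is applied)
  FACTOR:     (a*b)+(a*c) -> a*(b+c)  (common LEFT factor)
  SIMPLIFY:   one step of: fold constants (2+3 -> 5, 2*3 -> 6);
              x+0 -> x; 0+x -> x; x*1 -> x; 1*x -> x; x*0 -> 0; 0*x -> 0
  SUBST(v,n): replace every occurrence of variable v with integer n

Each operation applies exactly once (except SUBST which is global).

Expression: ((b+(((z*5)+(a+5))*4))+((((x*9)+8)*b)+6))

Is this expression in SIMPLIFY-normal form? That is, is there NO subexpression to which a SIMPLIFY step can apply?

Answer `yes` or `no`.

Expression: ((b+(((z*5)+(a+5))*4))+((((x*9)+8)*b)+6))
Scanning for simplifiable subexpressions (pre-order)...
  at root: ((b+(((z*5)+(a+5))*4))+((((x*9)+8)*b)+6)) (not simplifiable)
  at L: (b+(((z*5)+(a+5))*4)) (not simplifiable)
  at LR: (((z*5)+(a+5))*4) (not simplifiable)
  at LRL: ((z*5)+(a+5)) (not simplifiable)
  at LRLL: (z*5) (not simplifiable)
  at LRLR: (a+5) (not simplifiable)
  at R: ((((x*9)+8)*b)+6) (not simplifiable)
  at RL: (((x*9)+8)*b) (not simplifiable)
  at RLL: ((x*9)+8) (not simplifiable)
  at RLLL: (x*9) (not simplifiable)
Result: no simplifiable subexpression found -> normal form.

Answer: yes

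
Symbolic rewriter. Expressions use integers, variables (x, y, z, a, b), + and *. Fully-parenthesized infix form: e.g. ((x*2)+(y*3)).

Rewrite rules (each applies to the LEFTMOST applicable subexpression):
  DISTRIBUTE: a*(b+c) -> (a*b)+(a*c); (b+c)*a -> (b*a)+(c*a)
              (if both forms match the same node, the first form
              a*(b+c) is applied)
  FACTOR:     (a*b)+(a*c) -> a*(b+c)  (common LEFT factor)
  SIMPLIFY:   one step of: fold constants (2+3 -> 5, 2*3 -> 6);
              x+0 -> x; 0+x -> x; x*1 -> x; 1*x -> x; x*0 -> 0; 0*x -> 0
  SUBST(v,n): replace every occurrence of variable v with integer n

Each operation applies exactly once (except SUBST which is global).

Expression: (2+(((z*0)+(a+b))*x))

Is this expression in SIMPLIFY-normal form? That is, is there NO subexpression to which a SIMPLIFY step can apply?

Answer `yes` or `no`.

Expression: (2+(((z*0)+(a+b))*x))
Scanning for simplifiable subexpressions (pre-order)...
  at root: (2+(((z*0)+(a+b))*x)) (not simplifiable)
  at R: (((z*0)+(a+b))*x) (not simplifiable)
  at RL: ((z*0)+(a+b)) (not simplifiable)
  at RLL: (z*0) (SIMPLIFIABLE)
  at RLR: (a+b) (not simplifiable)
Found simplifiable subexpr at path RLL: (z*0)
One SIMPLIFY step would give: (2+((0+(a+b))*x))
-> NOT in normal form.

Answer: no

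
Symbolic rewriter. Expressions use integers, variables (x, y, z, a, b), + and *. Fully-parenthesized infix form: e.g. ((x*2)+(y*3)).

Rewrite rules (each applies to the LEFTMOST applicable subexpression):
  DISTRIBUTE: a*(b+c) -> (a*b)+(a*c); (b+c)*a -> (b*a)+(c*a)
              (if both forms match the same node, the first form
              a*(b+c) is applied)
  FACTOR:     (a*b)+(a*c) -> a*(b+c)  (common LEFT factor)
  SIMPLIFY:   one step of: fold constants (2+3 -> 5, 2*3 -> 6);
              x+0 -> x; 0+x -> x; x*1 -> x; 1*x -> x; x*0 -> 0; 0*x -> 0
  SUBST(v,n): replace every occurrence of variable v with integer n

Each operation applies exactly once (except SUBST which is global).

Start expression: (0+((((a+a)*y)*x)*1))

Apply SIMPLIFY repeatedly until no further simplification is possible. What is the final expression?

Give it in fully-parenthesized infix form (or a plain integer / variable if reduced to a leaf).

Answer: (((a+a)*y)*x)

Derivation:
Start: (0+((((a+a)*y)*x)*1))
Step 1: at root: (0+((((a+a)*y)*x)*1)) -> ((((a+a)*y)*x)*1); overall: (0+((((a+a)*y)*x)*1)) -> ((((a+a)*y)*x)*1)
Step 2: at root: ((((a+a)*y)*x)*1) -> (((a+a)*y)*x); overall: ((((a+a)*y)*x)*1) -> (((a+a)*y)*x)
Fixed point: (((a+a)*y)*x)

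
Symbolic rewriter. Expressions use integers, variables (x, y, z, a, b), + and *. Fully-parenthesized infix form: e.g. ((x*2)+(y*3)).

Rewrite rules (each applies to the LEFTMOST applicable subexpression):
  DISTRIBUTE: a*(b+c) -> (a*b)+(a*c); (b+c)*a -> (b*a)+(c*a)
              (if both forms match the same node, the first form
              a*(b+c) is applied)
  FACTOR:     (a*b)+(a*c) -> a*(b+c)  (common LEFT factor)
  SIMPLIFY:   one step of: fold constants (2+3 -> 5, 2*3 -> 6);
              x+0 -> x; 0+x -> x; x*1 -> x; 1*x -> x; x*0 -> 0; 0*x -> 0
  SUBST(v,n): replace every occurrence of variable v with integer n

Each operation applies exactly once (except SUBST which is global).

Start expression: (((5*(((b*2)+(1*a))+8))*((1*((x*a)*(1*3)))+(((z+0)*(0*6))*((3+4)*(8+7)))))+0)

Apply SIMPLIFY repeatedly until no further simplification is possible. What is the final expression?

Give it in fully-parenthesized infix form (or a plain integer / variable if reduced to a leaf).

Answer: ((5*(((b*2)+a)+8))*((x*a)*3))

Derivation:
Start: (((5*(((b*2)+(1*a))+8))*((1*((x*a)*(1*3)))+(((z+0)*(0*6))*((3+4)*(8+7)))))+0)
Step 1: at root: (((5*(((b*2)+(1*a))+8))*((1*((x*a)*(1*3)))+(((z+0)*(0*6))*((3+4)*(8+7)))))+0) -> ((5*(((b*2)+(1*a))+8))*((1*((x*a)*(1*3)))+(((z+0)*(0*6))*((3+4)*(8+7))))); overall: (((5*(((b*2)+(1*a))+8))*((1*((x*a)*(1*3)))+(((z+0)*(0*6))*((3+4)*(8+7)))))+0) -> ((5*(((b*2)+(1*a))+8))*((1*((x*a)*(1*3)))+(((z+0)*(0*6))*((3+4)*(8+7)))))
Step 2: at LRLR: (1*a) -> a; overall: ((5*(((b*2)+(1*a))+8))*((1*((x*a)*(1*3)))+(((z+0)*(0*6))*((3+4)*(8+7))))) -> ((5*(((b*2)+a)+8))*((1*((x*a)*(1*3)))+(((z+0)*(0*6))*((3+4)*(8+7)))))
Step 3: at RL: (1*((x*a)*(1*3))) -> ((x*a)*(1*3)); overall: ((5*(((b*2)+a)+8))*((1*((x*a)*(1*3)))+(((z+0)*(0*6))*((3+4)*(8+7))))) -> ((5*(((b*2)+a)+8))*(((x*a)*(1*3))+(((z+0)*(0*6))*((3+4)*(8+7)))))
Step 4: at RLR: (1*3) -> 3; overall: ((5*(((b*2)+a)+8))*(((x*a)*(1*3))+(((z+0)*(0*6))*((3+4)*(8+7))))) -> ((5*(((b*2)+a)+8))*(((x*a)*3)+(((z+0)*(0*6))*((3+4)*(8+7)))))
Step 5: at RRLL: (z+0) -> z; overall: ((5*(((b*2)+a)+8))*(((x*a)*3)+(((z+0)*(0*6))*((3+4)*(8+7))))) -> ((5*(((b*2)+a)+8))*(((x*a)*3)+((z*(0*6))*((3+4)*(8+7)))))
Step 6: at RRLR: (0*6) -> 0; overall: ((5*(((b*2)+a)+8))*(((x*a)*3)+((z*(0*6))*((3+4)*(8+7))))) -> ((5*(((b*2)+a)+8))*(((x*a)*3)+((z*0)*((3+4)*(8+7)))))
Step 7: at RRL: (z*0) -> 0; overall: ((5*(((b*2)+a)+8))*(((x*a)*3)+((z*0)*((3+4)*(8+7))))) -> ((5*(((b*2)+a)+8))*(((x*a)*3)+(0*((3+4)*(8+7)))))
Step 8: at RR: (0*((3+4)*(8+7))) -> 0; overall: ((5*(((b*2)+a)+8))*(((x*a)*3)+(0*((3+4)*(8+7))))) -> ((5*(((b*2)+a)+8))*(((x*a)*3)+0))
Step 9: at R: (((x*a)*3)+0) -> ((x*a)*3); overall: ((5*(((b*2)+a)+8))*(((x*a)*3)+0)) -> ((5*(((b*2)+a)+8))*((x*a)*3))
Fixed point: ((5*(((b*2)+a)+8))*((x*a)*3))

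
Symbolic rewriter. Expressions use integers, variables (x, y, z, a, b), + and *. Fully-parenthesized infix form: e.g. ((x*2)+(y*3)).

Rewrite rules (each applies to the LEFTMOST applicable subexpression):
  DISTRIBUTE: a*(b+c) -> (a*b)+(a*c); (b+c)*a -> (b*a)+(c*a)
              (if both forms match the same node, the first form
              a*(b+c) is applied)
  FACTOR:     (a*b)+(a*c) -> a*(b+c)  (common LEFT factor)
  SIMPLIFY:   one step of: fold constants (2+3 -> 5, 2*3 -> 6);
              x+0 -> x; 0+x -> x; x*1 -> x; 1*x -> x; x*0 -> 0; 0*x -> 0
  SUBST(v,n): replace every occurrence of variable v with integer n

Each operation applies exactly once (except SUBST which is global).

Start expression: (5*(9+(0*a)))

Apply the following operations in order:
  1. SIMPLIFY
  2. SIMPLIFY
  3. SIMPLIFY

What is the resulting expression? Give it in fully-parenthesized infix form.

Start: (5*(9+(0*a)))
Apply SIMPLIFY at RR (target: (0*a)): (5*(9+(0*a))) -> (5*(9+0))
Apply SIMPLIFY at R (target: (9+0)): (5*(9+0)) -> (5*9)
Apply SIMPLIFY at root (target: (5*9)): (5*9) -> 45

Answer: 45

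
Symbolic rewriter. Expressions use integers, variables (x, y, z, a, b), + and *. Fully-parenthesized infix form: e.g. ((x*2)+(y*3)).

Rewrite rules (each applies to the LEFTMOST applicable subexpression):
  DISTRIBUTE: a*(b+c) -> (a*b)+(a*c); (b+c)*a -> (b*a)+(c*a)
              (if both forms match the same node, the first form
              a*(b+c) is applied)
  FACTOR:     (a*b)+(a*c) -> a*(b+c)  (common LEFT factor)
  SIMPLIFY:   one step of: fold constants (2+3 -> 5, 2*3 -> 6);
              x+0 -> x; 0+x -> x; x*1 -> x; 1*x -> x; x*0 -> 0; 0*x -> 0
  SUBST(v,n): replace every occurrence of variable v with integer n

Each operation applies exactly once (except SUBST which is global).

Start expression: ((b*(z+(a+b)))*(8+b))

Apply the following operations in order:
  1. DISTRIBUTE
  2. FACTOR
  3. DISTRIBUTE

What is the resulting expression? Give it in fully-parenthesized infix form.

Answer: (((b*(z+(a+b)))*8)+((b*(z+(a+b)))*b))

Derivation:
Start: ((b*(z+(a+b)))*(8+b))
Apply DISTRIBUTE at root (target: ((b*(z+(a+b)))*(8+b))): ((b*(z+(a+b)))*(8+b)) -> (((b*(z+(a+b)))*8)+((b*(z+(a+b)))*b))
Apply FACTOR at root (target: (((b*(z+(a+b)))*8)+((b*(z+(a+b)))*b))): (((b*(z+(a+b)))*8)+((b*(z+(a+b)))*b)) -> ((b*(z+(a+b)))*(8+b))
Apply DISTRIBUTE at root (target: ((b*(z+(a+b)))*(8+b))): ((b*(z+(a+b)))*(8+b)) -> (((b*(z+(a+b)))*8)+((b*(z+(a+b)))*b))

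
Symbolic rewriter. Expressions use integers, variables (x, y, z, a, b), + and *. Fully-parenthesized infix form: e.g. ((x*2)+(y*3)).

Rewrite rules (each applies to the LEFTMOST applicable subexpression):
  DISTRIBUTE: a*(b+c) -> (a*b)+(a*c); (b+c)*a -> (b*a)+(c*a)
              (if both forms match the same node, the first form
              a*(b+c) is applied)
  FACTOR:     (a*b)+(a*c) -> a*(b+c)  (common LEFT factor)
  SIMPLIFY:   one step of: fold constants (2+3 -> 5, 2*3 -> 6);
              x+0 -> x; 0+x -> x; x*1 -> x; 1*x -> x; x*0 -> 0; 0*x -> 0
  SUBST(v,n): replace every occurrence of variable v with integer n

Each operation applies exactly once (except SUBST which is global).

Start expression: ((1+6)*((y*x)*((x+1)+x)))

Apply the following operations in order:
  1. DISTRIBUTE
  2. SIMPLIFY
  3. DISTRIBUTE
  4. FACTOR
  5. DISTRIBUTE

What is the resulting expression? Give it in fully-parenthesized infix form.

Start: ((1+6)*((y*x)*((x+1)+x)))
Apply DISTRIBUTE at root (target: ((1+6)*((y*x)*((x+1)+x)))): ((1+6)*((y*x)*((x+1)+x))) -> ((1*((y*x)*((x+1)+x)))+(6*((y*x)*((x+1)+x))))
Apply SIMPLIFY at L (target: (1*((y*x)*((x+1)+x)))): ((1*((y*x)*((x+1)+x)))+(6*((y*x)*((x+1)+x)))) -> (((y*x)*((x+1)+x))+(6*((y*x)*((x+1)+x))))
Apply DISTRIBUTE at L (target: ((y*x)*((x+1)+x))): (((y*x)*((x+1)+x))+(6*((y*x)*((x+1)+x)))) -> ((((y*x)*(x+1))+((y*x)*x))+(6*((y*x)*((x+1)+x))))
Apply FACTOR at L (target: (((y*x)*(x+1))+((y*x)*x))): ((((y*x)*(x+1))+((y*x)*x))+(6*((y*x)*((x+1)+x)))) -> (((y*x)*((x+1)+x))+(6*((y*x)*((x+1)+x))))
Apply DISTRIBUTE at L (target: ((y*x)*((x+1)+x))): (((y*x)*((x+1)+x))+(6*((y*x)*((x+1)+x)))) -> ((((y*x)*(x+1))+((y*x)*x))+(6*((y*x)*((x+1)+x))))

Answer: ((((y*x)*(x+1))+((y*x)*x))+(6*((y*x)*((x+1)+x))))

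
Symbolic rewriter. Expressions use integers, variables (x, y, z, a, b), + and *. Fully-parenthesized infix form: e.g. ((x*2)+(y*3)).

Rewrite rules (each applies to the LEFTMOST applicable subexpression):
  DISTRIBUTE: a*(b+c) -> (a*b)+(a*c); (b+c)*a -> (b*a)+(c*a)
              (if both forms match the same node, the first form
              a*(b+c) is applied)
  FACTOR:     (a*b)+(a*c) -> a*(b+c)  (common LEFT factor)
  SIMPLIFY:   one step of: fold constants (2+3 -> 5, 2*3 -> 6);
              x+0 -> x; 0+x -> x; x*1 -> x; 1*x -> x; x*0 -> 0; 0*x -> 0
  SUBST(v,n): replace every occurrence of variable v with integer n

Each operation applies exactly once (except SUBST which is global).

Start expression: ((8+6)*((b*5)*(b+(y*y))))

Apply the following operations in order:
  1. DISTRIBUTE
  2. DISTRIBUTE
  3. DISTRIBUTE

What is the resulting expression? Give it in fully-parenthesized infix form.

Start: ((8+6)*((b*5)*(b+(y*y))))
Apply DISTRIBUTE at root (target: ((8+6)*((b*5)*(b+(y*y))))): ((8+6)*((b*5)*(b+(y*y)))) -> ((8*((b*5)*(b+(y*y))))+(6*((b*5)*(b+(y*y)))))
Apply DISTRIBUTE at LR (target: ((b*5)*(b+(y*y)))): ((8*((b*5)*(b+(y*y))))+(6*((b*5)*(b+(y*y))))) -> ((8*(((b*5)*b)+((b*5)*(y*y))))+(6*((b*5)*(b+(y*y)))))
Apply DISTRIBUTE at L (target: (8*(((b*5)*b)+((b*5)*(y*y))))): ((8*(((b*5)*b)+((b*5)*(y*y))))+(6*((b*5)*(b+(y*y))))) -> (((8*((b*5)*b))+(8*((b*5)*(y*y))))+(6*((b*5)*(b+(y*y)))))

Answer: (((8*((b*5)*b))+(8*((b*5)*(y*y))))+(6*((b*5)*(b+(y*y)))))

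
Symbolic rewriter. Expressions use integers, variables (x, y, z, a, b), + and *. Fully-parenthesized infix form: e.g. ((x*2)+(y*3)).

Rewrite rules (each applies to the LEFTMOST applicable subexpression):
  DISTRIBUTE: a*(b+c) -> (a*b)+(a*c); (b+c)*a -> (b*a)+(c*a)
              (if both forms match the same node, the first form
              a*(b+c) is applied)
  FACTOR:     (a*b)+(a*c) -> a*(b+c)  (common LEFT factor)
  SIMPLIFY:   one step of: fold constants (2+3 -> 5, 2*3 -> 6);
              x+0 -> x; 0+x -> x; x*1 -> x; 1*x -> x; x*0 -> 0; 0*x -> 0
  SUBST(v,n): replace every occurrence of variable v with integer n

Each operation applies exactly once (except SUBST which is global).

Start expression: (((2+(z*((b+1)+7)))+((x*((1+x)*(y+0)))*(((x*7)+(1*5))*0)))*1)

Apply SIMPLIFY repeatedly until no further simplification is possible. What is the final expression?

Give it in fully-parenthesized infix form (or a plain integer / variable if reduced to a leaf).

Answer: (2+(z*((b+1)+7)))

Derivation:
Start: (((2+(z*((b+1)+7)))+((x*((1+x)*(y+0)))*(((x*7)+(1*5))*0)))*1)
Step 1: at root: (((2+(z*((b+1)+7)))+((x*((1+x)*(y+0)))*(((x*7)+(1*5))*0)))*1) -> ((2+(z*((b+1)+7)))+((x*((1+x)*(y+0)))*(((x*7)+(1*5))*0))); overall: (((2+(z*((b+1)+7)))+((x*((1+x)*(y+0)))*(((x*7)+(1*5))*0)))*1) -> ((2+(z*((b+1)+7)))+((x*((1+x)*(y+0)))*(((x*7)+(1*5))*0)))
Step 2: at RLRR: (y+0) -> y; overall: ((2+(z*((b+1)+7)))+((x*((1+x)*(y+0)))*(((x*7)+(1*5))*0))) -> ((2+(z*((b+1)+7)))+((x*((1+x)*y))*(((x*7)+(1*5))*0)))
Step 3: at RR: (((x*7)+(1*5))*0) -> 0; overall: ((2+(z*((b+1)+7)))+((x*((1+x)*y))*(((x*7)+(1*5))*0))) -> ((2+(z*((b+1)+7)))+((x*((1+x)*y))*0))
Step 4: at R: ((x*((1+x)*y))*0) -> 0; overall: ((2+(z*((b+1)+7)))+((x*((1+x)*y))*0)) -> ((2+(z*((b+1)+7)))+0)
Step 5: at root: ((2+(z*((b+1)+7)))+0) -> (2+(z*((b+1)+7))); overall: ((2+(z*((b+1)+7)))+0) -> (2+(z*((b+1)+7)))
Fixed point: (2+(z*((b+1)+7)))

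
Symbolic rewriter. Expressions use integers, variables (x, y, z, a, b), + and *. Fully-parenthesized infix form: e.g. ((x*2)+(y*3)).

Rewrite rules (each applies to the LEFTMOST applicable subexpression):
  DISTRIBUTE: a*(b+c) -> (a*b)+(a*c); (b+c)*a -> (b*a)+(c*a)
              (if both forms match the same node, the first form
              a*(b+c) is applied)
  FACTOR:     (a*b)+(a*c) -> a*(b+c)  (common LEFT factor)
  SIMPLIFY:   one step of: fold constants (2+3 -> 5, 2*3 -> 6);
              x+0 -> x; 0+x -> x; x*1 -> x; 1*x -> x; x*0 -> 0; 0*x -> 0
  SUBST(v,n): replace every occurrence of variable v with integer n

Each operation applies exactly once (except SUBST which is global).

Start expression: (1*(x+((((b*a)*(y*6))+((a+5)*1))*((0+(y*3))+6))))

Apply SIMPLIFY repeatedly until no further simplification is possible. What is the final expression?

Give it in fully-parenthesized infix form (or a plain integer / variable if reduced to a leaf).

Answer: (x+((((b*a)*(y*6))+(a+5))*((y*3)+6)))

Derivation:
Start: (1*(x+((((b*a)*(y*6))+((a+5)*1))*((0+(y*3))+6))))
Step 1: at root: (1*(x+((((b*a)*(y*6))+((a+5)*1))*((0+(y*3))+6)))) -> (x+((((b*a)*(y*6))+((a+5)*1))*((0+(y*3))+6))); overall: (1*(x+((((b*a)*(y*6))+((a+5)*1))*((0+(y*3))+6)))) -> (x+((((b*a)*(y*6))+((a+5)*1))*((0+(y*3))+6)))
Step 2: at RLR: ((a+5)*1) -> (a+5); overall: (x+((((b*a)*(y*6))+((a+5)*1))*((0+(y*3))+6))) -> (x+((((b*a)*(y*6))+(a+5))*((0+(y*3))+6)))
Step 3: at RRL: (0+(y*3)) -> (y*3); overall: (x+((((b*a)*(y*6))+(a+5))*((0+(y*3))+6))) -> (x+((((b*a)*(y*6))+(a+5))*((y*3)+6)))
Fixed point: (x+((((b*a)*(y*6))+(a+5))*((y*3)+6)))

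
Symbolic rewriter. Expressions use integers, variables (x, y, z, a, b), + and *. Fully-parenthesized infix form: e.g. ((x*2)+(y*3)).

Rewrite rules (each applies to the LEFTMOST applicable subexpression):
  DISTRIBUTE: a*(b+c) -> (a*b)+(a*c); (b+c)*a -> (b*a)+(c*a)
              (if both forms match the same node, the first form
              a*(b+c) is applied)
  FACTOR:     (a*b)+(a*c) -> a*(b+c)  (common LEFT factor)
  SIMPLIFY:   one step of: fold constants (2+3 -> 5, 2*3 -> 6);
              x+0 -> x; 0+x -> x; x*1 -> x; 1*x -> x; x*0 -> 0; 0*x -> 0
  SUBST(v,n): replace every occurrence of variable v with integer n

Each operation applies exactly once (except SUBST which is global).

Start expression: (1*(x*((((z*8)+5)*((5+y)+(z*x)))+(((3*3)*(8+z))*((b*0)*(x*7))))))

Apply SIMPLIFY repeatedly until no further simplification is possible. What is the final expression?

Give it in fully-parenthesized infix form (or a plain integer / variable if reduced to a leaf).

Answer: (x*(((z*8)+5)*((5+y)+(z*x))))

Derivation:
Start: (1*(x*((((z*8)+5)*((5+y)+(z*x)))+(((3*3)*(8+z))*((b*0)*(x*7))))))
Step 1: at root: (1*(x*((((z*8)+5)*((5+y)+(z*x)))+(((3*3)*(8+z))*((b*0)*(x*7)))))) -> (x*((((z*8)+5)*((5+y)+(z*x)))+(((3*3)*(8+z))*((b*0)*(x*7))))); overall: (1*(x*((((z*8)+5)*((5+y)+(z*x)))+(((3*3)*(8+z))*((b*0)*(x*7)))))) -> (x*((((z*8)+5)*((5+y)+(z*x)))+(((3*3)*(8+z))*((b*0)*(x*7)))))
Step 2: at RRLL: (3*3) -> 9; overall: (x*((((z*8)+5)*((5+y)+(z*x)))+(((3*3)*(8+z))*((b*0)*(x*7))))) -> (x*((((z*8)+5)*((5+y)+(z*x)))+((9*(8+z))*((b*0)*(x*7)))))
Step 3: at RRRL: (b*0) -> 0; overall: (x*((((z*8)+5)*((5+y)+(z*x)))+((9*(8+z))*((b*0)*(x*7))))) -> (x*((((z*8)+5)*((5+y)+(z*x)))+((9*(8+z))*(0*(x*7)))))
Step 4: at RRR: (0*(x*7)) -> 0; overall: (x*((((z*8)+5)*((5+y)+(z*x)))+((9*(8+z))*(0*(x*7))))) -> (x*((((z*8)+5)*((5+y)+(z*x)))+((9*(8+z))*0)))
Step 5: at RR: ((9*(8+z))*0) -> 0; overall: (x*((((z*8)+5)*((5+y)+(z*x)))+((9*(8+z))*0))) -> (x*((((z*8)+5)*((5+y)+(z*x)))+0))
Step 6: at R: ((((z*8)+5)*((5+y)+(z*x)))+0) -> (((z*8)+5)*((5+y)+(z*x))); overall: (x*((((z*8)+5)*((5+y)+(z*x)))+0)) -> (x*(((z*8)+5)*((5+y)+(z*x))))
Fixed point: (x*(((z*8)+5)*((5+y)+(z*x))))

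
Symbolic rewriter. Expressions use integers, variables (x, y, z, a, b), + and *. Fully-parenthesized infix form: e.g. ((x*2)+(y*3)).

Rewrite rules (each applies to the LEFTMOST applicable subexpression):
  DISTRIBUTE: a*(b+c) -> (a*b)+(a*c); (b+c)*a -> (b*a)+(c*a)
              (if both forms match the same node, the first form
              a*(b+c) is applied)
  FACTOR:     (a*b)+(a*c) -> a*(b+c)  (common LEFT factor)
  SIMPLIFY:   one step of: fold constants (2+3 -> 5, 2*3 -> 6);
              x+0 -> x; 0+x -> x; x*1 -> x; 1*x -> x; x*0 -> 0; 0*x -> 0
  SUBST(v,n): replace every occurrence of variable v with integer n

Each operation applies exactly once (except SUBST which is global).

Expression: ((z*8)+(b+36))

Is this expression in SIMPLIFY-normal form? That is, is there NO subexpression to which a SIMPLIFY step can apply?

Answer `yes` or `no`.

Answer: yes

Derivation:
Expression: ((z*8)+(b+36))
Scanning for simplifiable subexpressions (pre-order)...
  at root: ((z*8)+(b+36)) (not simplifiable)
  at L: (z*8) (not simplifiable)
  at R: (b+36) (not simplifiable)
Result: no simplifiable subexpression found -> normal form.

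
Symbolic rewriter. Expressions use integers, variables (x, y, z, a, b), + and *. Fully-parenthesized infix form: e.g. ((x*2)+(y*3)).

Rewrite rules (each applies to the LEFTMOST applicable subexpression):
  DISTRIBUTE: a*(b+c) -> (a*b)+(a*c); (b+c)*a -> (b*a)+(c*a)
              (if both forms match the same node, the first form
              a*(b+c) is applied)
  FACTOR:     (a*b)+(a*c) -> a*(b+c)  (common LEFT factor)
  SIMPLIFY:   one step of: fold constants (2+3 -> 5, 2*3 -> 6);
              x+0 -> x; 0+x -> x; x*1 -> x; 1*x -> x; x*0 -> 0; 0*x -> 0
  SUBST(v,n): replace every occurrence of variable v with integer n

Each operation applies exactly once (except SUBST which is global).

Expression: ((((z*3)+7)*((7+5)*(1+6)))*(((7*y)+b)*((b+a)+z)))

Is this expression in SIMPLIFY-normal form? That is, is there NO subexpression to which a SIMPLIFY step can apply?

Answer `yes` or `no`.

Expression: ((((z*3)+7)*((7+5)*(1+6)))*(((7*y)+b)*((b+a)+z)))
Scanning for simplifiable subexpressions (pre-order)...
  at root: ((((z*3)+7)*((7+5)*(1+6)))*(((7*y)+b)*((b+a)+z))) (not simplifiable)
  at L: (((z*3)+7)*((7+5)*(1+6))) (not simplifiable)
  at LL: ((z*3)+7) (not simplifiable)
  at LLL: (z*3) (not simplifiable)
  at LR: ((7+5)*(1+6)) (not simplifiable)
  at LRL: (7+5) (SIMPLIFIABLE)
  at LRR: (1+6) (SIMPLIFIABLE)
  at R: (((7*y)+b)*((b+a)+z)) (not simplifiable)
  at RL: ((7*y)+b) (not simplifiable)
  at RLL: (7*y) (not simplifiable)
  at RR: ((b+a)+z) (not simplifiable)
  at RRL: (b+a) (not simplifiable)
Found simplifiable subexpr at path LRL: (7+5)
One SIMPLIFY step would give: ((((z*3)+7)*(12*(1+6)))*(((7*y)+b)*((b+a)+z)))
-> NOT in normal form.

Answer: no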